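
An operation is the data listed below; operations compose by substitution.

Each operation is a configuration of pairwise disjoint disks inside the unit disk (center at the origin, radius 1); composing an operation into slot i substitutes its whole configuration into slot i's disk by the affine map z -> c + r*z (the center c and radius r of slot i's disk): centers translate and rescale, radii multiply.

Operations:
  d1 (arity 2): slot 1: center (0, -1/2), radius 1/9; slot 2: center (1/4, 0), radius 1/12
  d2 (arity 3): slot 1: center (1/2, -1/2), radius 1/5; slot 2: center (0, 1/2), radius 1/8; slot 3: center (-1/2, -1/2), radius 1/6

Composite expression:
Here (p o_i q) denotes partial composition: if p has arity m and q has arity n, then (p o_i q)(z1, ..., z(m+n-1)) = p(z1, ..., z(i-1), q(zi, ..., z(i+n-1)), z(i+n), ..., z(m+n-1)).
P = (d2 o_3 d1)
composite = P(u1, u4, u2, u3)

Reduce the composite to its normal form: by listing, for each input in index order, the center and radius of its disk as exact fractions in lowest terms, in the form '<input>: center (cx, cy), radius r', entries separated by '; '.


Only the slot chain above each u matters under d2; compose those maps.
for u1, the 1-step affine chain lands on center (1/2, -1/2), radius 1/5
for u4, the 1-step affine chain lands on center (0, 1/2), radius 1/8
for u2, the 2-step affine chain lands on center (-1/2, -7/12), radius 1/54
for u3, the 2-step affine chain lands on center (-11/24, -1/2), radius 1/72

u1: center (1/2, -1/2), radius 1/5; u2: center (-1/2, -7/12), radius 1/54; u3: center (-11/24, -1/2), radius 1/72; u4: center (0, 1/2), radius 1/8


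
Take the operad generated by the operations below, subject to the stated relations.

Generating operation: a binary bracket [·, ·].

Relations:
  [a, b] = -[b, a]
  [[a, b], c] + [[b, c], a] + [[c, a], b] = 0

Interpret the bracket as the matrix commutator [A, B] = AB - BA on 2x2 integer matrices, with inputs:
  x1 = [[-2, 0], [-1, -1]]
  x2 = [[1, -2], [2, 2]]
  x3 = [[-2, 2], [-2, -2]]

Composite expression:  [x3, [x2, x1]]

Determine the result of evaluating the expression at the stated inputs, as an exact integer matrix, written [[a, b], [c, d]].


[[-10, -8], [-8, 10]]

[x2, x1] = [[2, -2], [-3, -2]]
[x3, [x2, x1]] = [[-10, -8], [-8, 10]]


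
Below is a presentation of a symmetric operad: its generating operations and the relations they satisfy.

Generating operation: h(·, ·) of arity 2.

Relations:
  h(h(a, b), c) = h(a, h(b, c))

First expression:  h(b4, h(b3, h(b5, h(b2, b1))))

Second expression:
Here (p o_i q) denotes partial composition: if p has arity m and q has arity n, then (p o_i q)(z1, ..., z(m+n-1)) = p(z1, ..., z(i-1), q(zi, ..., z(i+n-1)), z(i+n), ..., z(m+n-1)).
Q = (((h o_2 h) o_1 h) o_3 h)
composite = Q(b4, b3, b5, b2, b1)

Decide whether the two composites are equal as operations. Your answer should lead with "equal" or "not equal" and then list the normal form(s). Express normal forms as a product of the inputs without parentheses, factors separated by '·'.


equal; the common form is b4 · b3 · b5 · b2 · b1


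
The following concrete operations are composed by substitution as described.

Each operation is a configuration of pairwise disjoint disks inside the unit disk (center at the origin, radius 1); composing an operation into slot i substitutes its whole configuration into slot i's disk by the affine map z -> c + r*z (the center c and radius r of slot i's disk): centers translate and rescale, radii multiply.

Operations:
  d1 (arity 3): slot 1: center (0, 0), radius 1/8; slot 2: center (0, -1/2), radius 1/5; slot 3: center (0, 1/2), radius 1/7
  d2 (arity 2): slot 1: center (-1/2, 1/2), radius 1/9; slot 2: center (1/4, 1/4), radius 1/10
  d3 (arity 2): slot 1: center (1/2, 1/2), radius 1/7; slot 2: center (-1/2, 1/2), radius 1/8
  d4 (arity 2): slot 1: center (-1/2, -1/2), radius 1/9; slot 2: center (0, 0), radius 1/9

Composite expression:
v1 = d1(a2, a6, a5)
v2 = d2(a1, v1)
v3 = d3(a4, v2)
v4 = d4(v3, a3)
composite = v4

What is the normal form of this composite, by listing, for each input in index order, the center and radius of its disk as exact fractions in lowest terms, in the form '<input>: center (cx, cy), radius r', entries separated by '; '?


a1: center (-9/16, -7/16), radius 1/648; a2: center (-53/96, -127/288), radius 1/5760; a3: center (0, 0), radius 1/9; a4: center (-4/9, -4/9), radius 1/63; a5: center (-53/96, -317/720), radius 1/5040; a6: center (-53/96, -53/120), radius 1/3600

Below d4, radii multiply path by path; the a-disk centers shift.
a4 passes through 2 substitutions, ending at center (-4/9, -4/9), radius 1/63
a1 passes through 3 substitutions, ending at center (-9/16, -7/16), radius 1/648
a2 passes through 4 substitutions, ending at center (-53/96, -127/288), radius 1/5760
a6 passes through 4 substitutions, ending at center (-53/96, -53/120), radius 1/3600
a5 passes through 4 substitutions, ending at center (-53/96, -317/720), radius 1/5040
a3 passes through 1 substitution, ending at center (0, 0), radius 1/9


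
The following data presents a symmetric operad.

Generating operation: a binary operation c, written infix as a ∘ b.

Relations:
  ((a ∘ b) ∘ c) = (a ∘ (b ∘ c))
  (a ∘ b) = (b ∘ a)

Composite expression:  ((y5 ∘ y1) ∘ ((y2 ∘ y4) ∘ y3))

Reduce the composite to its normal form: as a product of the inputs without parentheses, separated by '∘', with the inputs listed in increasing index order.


y1 ∘ y2 ∘ y3 ∘ y4 ∘ y5

Both nesting and order wash out for c; what remains is which y's occur.
(y5 ∘ y1) unparenthesizes to y5 ∘ y1
(y2 ∘ y4) unparenthesizes to y2 ∘ y4
((y2 ∘ y4) ∘ y3) unparenthesizes to y2 ∘ y4 ∘ y3
((y5 ∘ y1) ∘ ((y2 ∘ y4) ∘ y3)) unparenthesizes to y5 ∘ y1 ∘ y2 ∘ y4 ∘ y3
commutativity sorts the factors: y1 ∘ y2 ∘ y3 ∘ y4 ∘ y5


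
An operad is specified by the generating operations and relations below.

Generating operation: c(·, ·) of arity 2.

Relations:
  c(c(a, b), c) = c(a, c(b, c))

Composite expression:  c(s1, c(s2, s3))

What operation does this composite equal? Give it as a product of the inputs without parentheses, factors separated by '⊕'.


s1 ⊕ s2 ⊕ s3


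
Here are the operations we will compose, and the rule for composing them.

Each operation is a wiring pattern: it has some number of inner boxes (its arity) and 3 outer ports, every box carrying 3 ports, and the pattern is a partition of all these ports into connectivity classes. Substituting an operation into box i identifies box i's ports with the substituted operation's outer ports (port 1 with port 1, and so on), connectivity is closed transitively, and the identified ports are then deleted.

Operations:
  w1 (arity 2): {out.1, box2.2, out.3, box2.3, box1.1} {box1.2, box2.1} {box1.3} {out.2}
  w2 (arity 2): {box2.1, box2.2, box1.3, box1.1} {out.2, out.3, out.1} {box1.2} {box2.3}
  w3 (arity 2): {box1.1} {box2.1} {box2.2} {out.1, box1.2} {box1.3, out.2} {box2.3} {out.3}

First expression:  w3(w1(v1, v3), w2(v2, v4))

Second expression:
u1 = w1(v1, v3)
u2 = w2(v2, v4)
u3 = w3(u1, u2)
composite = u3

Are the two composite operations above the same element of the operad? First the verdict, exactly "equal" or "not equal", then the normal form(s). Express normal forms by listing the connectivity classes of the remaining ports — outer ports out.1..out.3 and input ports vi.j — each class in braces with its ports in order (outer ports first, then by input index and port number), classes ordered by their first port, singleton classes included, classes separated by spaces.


equal; the common form is {out.1} {out.2, v1.1, v3.2, v3.3} {out.3} {v1.2, v3.1} {v1.3} {v2.1, v2.3, v4.1, v4.2} {v2.2} {v4.3}

Normal form of the first expression: {out.1} {out.2, v1.1, v3.2, v3.3} {out.3} {v1.2, v3.1} {v1.3} {v2.1, v2.3, v4.1, v4.2} {v2.2} {v4.3}
Normal form of the second expression: {out.1} {out.2, v1.1, v3.2, v3.3} {out.3} {v1.2, v3.1} {v1.3} {v2.1, v2.3, v4.1, v4.2} {v2.2} {v4.3}
Identical normal forms: equal.


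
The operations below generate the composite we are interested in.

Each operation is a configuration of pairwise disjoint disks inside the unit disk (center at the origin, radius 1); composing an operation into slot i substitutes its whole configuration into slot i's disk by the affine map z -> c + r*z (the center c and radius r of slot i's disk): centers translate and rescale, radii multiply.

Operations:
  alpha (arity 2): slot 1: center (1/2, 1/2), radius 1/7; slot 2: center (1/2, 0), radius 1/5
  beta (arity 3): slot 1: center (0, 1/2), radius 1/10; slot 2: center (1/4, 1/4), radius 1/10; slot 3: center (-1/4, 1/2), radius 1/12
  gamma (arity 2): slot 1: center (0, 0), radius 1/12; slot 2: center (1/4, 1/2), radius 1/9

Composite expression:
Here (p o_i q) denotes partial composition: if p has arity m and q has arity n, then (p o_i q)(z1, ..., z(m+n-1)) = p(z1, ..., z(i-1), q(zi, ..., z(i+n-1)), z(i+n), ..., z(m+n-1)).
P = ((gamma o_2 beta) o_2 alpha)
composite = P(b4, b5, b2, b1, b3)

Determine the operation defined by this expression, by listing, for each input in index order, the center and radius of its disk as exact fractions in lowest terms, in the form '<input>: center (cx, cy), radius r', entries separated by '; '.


b1: center (5/18, 19/36), radius 1/90; b2: center (23/90, 5/9), radius 1/450; b3: center (2/9, 5/9), radius 1/108; b4: center (0, 0), radius 1/12; b5: center (23/90, 101/180), radius 1/630

Only the slot chain above each b matters under gamma; compose those maps.
for b4, the 1-step affine chain lands on center (0, 0), radius 1/12
for b5, the 3-step affine chain lands on center (23/90, 101/180), radius 1/630
for b2, the 3-step affine chain lands on center (23/90, 5/9), radius 1/450
for b1, the 2-step affine chain lands on center (5/18, 19/36), radius 1/90
for b3, the 2-step affine chain lands on center (2/9, 5/9), radius 1/108


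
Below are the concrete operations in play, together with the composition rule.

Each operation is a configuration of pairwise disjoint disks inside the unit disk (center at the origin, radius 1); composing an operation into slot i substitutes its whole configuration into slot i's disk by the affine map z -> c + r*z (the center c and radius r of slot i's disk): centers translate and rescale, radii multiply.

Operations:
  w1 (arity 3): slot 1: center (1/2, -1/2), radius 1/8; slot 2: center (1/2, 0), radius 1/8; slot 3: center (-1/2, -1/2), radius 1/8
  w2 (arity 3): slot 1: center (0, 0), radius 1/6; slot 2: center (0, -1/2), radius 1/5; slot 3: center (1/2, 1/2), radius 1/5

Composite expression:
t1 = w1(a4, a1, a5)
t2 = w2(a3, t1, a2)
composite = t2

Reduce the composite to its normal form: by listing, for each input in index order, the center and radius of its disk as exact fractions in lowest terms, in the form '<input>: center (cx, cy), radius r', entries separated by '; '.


a1: center (1/10, -1/2), radius 1/40; a2: center (1/2, 1/2), radius 1/5; a3: center (0, 0), radius 1/6; a4: center (1/10, -3/5), radius 1/40; a5: center (-1/10, -3/5), radius 1/40


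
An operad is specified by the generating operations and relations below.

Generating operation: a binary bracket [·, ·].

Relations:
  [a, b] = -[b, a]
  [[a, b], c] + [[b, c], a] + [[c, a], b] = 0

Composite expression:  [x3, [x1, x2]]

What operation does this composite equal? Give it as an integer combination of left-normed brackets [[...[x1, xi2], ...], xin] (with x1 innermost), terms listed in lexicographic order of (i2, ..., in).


-[[x1, x2], x3]


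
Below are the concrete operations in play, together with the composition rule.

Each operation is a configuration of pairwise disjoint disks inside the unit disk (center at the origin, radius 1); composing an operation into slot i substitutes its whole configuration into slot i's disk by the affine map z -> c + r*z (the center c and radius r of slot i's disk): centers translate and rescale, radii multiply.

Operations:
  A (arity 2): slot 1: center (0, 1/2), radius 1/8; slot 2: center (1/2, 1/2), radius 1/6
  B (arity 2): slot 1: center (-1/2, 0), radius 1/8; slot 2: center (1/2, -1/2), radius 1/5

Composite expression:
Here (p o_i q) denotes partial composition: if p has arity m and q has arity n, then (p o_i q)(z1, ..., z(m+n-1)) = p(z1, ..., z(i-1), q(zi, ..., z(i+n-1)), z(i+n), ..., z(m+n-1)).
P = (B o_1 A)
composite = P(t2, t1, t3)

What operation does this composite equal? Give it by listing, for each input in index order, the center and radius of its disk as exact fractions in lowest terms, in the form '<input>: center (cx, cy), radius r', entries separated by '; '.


t1: center (-7/16, 1/16), radius 1/48; t2: center (-1/2, 1/16), radius 1/64; t3: center (1/2, -1/2), radius 1/5

Below B, radii multiply path by path; the t-disk centers shift.
t2: after 2 affine steps, its disk has center (-1/2, 1/16), radius 1/64
t1: after 2 affine steps, its disk has center (-7/16, 1/16), radius 1/48
t3: after 1 affine step, its disk has center (1/2, -1/2), radius 1/5


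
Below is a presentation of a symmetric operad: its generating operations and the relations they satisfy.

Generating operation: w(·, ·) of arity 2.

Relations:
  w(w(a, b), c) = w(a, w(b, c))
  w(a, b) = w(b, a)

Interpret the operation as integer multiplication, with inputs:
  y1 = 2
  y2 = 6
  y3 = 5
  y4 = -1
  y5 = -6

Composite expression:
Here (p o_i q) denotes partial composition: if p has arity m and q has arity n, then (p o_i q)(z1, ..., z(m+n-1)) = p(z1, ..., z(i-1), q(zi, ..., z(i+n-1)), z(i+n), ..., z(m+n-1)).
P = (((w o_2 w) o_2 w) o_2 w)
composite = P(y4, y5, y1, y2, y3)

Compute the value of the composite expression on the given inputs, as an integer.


360

w(y5, y1) = -12
w(w(y5, y1), y2) = -72
w(w(w(y5, y1), y2), y3) = -360
w(y4, w(w(w(y5, y1), y2), y3)) = 360


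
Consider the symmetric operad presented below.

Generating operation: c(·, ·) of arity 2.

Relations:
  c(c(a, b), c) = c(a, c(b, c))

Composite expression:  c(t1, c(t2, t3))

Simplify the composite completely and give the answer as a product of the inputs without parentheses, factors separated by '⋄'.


The c-tree's shape is irrelevant; the t-reading-order decides.
c(t2, t3) reduces to t2 ⋄ t3
c(t1, c(t2, t3)) reduces to t1 ⋄ t2 ⋄ t3

t1 ⋄ t2 ⋄ t3


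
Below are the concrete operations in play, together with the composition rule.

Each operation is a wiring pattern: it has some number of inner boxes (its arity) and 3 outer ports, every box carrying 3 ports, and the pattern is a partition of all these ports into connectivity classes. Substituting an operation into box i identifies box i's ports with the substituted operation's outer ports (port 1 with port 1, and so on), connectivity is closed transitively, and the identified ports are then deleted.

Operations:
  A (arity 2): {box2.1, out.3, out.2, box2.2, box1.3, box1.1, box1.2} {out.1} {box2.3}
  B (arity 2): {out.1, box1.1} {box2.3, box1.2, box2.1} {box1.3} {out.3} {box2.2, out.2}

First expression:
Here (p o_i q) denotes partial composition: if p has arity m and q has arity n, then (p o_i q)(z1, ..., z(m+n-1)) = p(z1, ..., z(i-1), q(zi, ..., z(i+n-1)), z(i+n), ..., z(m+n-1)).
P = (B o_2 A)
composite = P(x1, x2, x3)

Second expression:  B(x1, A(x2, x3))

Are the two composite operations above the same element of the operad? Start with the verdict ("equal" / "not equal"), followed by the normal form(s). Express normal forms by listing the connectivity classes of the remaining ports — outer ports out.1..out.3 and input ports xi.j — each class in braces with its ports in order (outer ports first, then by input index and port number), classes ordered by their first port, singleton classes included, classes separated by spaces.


equal; the common form is {out.1, x1.1} {out.2, x1.2, x2.1, x2.2, x2.3, x3.1, x3.2} {out.3} {x1.3} {x3.3}

In normal form, the first expression is {out.1, x1.1} {out.2, x1.2, x2.1, x2.2, x2.3, x3.1, x3.2} {out.3} {x1.3} {x3.3}
In normal form, the second expression is {out.1, x1.1} {out.2, x1.2, x2.1, x2.2, x2.3, x3.1, x3.2} {out.3} {x1.3} {x3.3}
Identical normal forms: equal.


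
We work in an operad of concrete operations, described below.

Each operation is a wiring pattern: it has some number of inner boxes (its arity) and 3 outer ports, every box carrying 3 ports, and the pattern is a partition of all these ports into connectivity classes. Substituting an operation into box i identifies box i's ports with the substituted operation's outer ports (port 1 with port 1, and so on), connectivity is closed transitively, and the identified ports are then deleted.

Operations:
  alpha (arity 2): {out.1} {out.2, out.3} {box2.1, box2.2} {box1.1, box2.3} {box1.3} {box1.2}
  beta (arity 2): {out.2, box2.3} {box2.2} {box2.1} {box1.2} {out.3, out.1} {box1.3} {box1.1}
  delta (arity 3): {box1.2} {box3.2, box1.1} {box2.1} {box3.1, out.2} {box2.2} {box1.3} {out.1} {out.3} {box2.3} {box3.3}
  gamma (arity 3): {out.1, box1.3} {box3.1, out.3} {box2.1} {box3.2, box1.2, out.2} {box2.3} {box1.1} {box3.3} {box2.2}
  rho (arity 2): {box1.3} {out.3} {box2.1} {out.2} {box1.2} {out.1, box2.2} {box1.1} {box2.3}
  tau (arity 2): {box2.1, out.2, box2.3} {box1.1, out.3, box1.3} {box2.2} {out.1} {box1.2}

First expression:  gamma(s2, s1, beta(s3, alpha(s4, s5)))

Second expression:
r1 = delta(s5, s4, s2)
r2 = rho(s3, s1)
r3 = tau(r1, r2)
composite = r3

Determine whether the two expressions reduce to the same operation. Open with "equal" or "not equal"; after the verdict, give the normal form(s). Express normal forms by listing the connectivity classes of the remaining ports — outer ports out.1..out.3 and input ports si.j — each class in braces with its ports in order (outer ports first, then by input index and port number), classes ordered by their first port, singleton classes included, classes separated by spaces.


not equal; first: {out.1, s2.3} {out.2, s2.2} {out.3} {s1.1} {s1.2} {s1.3} {s2.1} {s3.1} {s3.2} {s3.3} {s4.1, s5.3} {s4.2} {s4.3} {s5.1, s5.2}; second: {out.1} {out.2, s1.2} {out.3} {s1.1} {s1.3} {s2.1} {s2.2, s5.1} {s2.3} {s3.1} {s3.2} {s3.3} {s4.1} {s4.2} {s4.3} {s5.2} {s5.3}

Normal form of the first expression: {out.1, s2.3} {out.2, s2.2} {out.3} {s1.1} {s1.2} {s1.3} {s2.1} {s3.1} {s3.2} {s3.3} {s4.1, s5.3} {s4.2} {s4.3} {s5.1, s5.2}
Normal form of the second expression: {out.1} {out.2, s1.2} {out.3} {s1.1} {s1.3} {s2.1} {s2.2, s5.1} {s2.3} {s3.1} {s3.2} {s3.3} {s4.1} {s4.2} {s4.3} {s5.2} {s5.3}
No match — not equal.


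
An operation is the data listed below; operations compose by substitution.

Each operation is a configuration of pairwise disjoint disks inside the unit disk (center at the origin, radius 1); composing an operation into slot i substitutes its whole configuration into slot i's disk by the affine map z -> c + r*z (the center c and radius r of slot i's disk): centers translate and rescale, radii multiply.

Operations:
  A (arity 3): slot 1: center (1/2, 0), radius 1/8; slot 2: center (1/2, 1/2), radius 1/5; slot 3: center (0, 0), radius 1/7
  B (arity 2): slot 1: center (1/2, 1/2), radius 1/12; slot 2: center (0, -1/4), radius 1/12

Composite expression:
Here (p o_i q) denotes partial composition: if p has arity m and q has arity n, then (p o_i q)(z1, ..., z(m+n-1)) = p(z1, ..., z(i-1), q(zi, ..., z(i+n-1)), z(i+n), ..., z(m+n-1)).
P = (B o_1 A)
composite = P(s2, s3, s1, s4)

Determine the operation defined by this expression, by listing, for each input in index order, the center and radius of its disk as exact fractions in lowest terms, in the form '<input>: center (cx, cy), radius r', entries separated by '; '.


Only the slot chain above each s matters under B; compose those maps.
input s2: applying the 2 nested substitutions gives center (13/24, 1/2), radius 1/96
input s3: applying the 2 nested substitutions gives center (13/24, 13/24), radius 1/60
input s1: applying the 2 nested substitutions gives center (1/2, 1/2), radius 1/84
input s4: applying the 1 nested substitution gives center (0, -1/4), radius 1/12

s1: center (1/2, 1/2), radius 1/84; s2: center (13/24, 1/2), radius 1/96; s3: center (13/24, 13/24), radius 1/60; s4: center (0, -1/4), radius 1/12


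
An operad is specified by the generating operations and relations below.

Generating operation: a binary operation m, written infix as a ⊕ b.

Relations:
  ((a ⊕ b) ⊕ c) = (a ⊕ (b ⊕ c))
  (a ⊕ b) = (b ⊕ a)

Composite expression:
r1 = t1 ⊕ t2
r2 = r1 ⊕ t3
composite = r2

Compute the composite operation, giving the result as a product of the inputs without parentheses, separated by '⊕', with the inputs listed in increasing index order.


t1 ⊕ t2 ⊕ t3

Reordering under m is free, so list the t-inputs canonically.
(t1 ⊕ t2) spells out as t1 ⊕ t2
((t1 ⊕ t2) ⊕ t3) spells out as t1 ⊕ t2 ⊕ t3
commutativity sorts the factors: t1 ⊕ t2 ⊕ t3


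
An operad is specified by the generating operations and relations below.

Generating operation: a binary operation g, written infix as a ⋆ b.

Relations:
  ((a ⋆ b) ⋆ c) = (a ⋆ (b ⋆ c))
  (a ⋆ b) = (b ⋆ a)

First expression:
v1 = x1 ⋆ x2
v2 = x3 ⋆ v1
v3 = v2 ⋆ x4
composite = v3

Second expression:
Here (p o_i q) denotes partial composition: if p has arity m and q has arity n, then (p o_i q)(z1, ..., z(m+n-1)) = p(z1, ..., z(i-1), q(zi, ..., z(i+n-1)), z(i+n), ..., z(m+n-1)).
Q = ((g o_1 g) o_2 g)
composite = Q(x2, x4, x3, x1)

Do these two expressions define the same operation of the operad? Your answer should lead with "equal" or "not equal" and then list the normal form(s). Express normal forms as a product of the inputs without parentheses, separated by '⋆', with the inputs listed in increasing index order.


equal: each reduces to x1 ⋆ x2 ⋆ x3 ⋆ x4

The first expression, normalized: x1 ⋆ x2 ⋆ x3 ⋆ x4
The second expression, normalized: x1 ⋆ x2 ⋆ x3 ⋆ x4
The forms coincide; equal.


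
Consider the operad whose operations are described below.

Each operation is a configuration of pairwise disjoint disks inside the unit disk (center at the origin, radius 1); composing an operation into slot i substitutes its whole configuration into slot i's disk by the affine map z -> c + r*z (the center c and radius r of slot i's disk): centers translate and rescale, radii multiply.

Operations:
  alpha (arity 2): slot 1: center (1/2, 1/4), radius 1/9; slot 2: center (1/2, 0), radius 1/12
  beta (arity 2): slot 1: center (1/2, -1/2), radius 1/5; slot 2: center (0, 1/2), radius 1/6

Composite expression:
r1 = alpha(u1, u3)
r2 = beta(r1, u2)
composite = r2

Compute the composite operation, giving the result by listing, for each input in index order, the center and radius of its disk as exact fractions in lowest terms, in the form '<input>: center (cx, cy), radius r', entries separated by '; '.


Nesting under beta composes maps z -> c + r*z down each u-path.
for u1, the 2-step affine chain lands on center (3/5, -9/20), radius 1/45
for u3, the 2-step affine chain lands on center (3/5, -1/2), radius 1/60
for u2, the 1-step affine chain lands on center (0, 1/2), radius 1/6

u1: center (3/5, -9/20), radius 1/45; u2: center (0, 1/2), radius 1/6; u3: center (3/5, -1/2), radius 1/60


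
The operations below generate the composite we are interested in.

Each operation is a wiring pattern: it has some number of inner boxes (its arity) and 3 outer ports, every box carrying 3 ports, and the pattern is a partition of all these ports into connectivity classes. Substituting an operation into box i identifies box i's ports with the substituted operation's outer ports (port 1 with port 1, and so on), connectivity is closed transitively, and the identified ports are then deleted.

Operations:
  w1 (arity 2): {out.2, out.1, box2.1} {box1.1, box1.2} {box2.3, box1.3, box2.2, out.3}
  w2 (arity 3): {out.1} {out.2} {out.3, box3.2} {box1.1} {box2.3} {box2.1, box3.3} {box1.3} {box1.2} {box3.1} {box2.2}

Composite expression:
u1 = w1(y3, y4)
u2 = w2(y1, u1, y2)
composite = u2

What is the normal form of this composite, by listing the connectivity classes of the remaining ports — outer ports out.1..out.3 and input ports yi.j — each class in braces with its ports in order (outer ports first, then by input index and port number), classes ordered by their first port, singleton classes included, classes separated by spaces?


Reachability decides: close wires over w2-identified ports.
w1 over (y3, y4) gives {out.1, out.2, y4.1} {out.3, y3.3, y4.2, y4.3} {y3.1, y3.2}, out.j being that stage's outer ports
w2 over (y1, y3, y4, y2) gives {out.1} {out.2} {out.3, y2.2} {y1.1} {y1.2} {y1.3} {y2.1} {y2.3, y4.1} {y3.1, y3.2} {y3.3, y4.2, y4.3}, out.j being that stage's outer ports

{out.1} {out.2} {out.3, y2.2} {y1.1} {y1.2} {y1.3} {y2.1} {y2.3, y4.1} {y3.1, y3.2} {y3.3, y4.2, y4.3}


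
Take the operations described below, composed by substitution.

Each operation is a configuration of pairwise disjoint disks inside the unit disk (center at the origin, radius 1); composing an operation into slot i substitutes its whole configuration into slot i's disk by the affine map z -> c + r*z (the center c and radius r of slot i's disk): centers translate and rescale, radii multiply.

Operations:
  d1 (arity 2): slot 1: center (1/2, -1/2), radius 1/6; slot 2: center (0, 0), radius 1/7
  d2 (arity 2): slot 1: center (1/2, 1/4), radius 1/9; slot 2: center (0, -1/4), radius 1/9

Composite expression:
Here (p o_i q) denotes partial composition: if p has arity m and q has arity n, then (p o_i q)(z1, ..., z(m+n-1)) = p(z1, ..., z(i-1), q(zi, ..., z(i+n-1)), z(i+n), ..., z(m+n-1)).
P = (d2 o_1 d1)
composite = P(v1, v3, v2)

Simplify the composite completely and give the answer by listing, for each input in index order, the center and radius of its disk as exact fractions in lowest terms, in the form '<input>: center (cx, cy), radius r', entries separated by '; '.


Nesting under d2 composes maps z -> c + r*z down each v-path.
input v1: composing its 2 substitution steps yields center (5/9, 7/36), radius 1/54
input v3: composing its 2 substitution steps yields center (1/2, 1/4), radius 1/63
input v2: composing its 1 substitution step yields center (0, -1/4), radius 1/9

v1: center (5/9, 7/36), radius 1/54; v2: center (0, -1/4), radius 1/9; v3: center (1/2, 1/4), radius 1/63


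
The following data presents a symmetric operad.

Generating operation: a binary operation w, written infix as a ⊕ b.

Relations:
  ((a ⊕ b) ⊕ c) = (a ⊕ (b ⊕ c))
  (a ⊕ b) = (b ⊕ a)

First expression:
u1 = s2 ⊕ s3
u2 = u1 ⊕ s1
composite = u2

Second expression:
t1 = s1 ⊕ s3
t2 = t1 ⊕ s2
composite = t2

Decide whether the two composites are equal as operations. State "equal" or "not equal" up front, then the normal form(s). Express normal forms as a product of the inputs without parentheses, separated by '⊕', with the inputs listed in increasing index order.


The first composite normalizes to s1 ⊕ s2 ⊕ s3
The second composite normalizes to s1 ⊕ s2 ⊕ s3
Same normal form: equal.

equal; the common form is s1 ⊕ s2 ⊕ s3


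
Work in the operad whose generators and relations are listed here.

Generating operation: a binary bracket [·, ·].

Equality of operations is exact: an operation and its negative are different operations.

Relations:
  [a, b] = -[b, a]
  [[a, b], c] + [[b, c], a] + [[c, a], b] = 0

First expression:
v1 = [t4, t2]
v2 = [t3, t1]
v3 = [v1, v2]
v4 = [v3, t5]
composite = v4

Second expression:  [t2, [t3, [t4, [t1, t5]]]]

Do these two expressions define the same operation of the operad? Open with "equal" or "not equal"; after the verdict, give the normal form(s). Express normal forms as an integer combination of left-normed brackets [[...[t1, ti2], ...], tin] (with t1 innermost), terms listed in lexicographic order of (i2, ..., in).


The first composite normalizes to -[[[[t1, t3], t2], t4], t5] + [[[[t1, t3], t4], t2], t5]
The second composite normalizes to -[[[[t1, t5], t4], t3], t2]
The forms do not match — not equal.

not equal; the first gives -[[[[t1, t3], t2], t4], t5] + [[[[t1, t3], t4], t2], t5] and the second -[[[[t1, t5], t4], t3], t2]


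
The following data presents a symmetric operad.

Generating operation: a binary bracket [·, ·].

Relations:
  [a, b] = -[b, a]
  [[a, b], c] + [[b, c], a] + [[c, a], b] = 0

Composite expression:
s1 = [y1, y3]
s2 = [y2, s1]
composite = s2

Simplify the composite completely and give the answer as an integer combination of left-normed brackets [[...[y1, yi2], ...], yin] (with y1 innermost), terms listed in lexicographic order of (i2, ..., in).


A multilinear Lie element is pinned by y1-initial words (y1 innermost).
Composite bracket: [y2, [y1, y3]]
Under [a, b] = ab - ba we get 4 signed associative words (2^2 = 4).
Keep just the words that open with y1:
  the word y1y3y2 carries sign -1 and contributes -[[y1, y3], y2]

-[[y1, y3], y2]


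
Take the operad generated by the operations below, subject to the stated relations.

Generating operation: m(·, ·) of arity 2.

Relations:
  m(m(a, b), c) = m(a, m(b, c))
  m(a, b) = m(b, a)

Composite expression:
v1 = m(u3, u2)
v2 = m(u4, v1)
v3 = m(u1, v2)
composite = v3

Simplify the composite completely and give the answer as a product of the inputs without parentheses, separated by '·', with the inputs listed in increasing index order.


u1 · u2 · u3 · u4

Any arrangement under m is one operation, so sort the u-inputs.
m(u3, u2) spells out as u3 · u2
m(u4, m(u3, u2)) spells out as u4 · u3 · u2
m(u1, m(u4, m(u3, u2))) spells out as u1 · u4 · u3 · u2
reordering the factors by index: u1 · u2 · u3 · u4


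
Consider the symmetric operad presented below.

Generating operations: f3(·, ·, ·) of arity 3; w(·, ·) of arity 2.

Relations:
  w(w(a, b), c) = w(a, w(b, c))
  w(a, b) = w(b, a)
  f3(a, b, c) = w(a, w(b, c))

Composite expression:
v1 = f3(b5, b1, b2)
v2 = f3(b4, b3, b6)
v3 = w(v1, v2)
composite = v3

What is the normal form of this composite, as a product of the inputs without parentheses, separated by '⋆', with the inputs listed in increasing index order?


b1 ⋆ b2 ⋆ b3 ⋆ b4 ⋆ b5 ⋆ b6

Any arrangement under w is one operation, so sort the b-inputs.
f3(b5, b1, b2) spells out as b5 ⋆ b1 ⋆ b2
f3(b4, b3, b6) spells out as b4 ⋆ b3 ⋆ b6
w(f3(b5, b1, b2), f3(b4, b3, b6)) spells out as b5 ⋆ b1 ⋆ b2 ⋆ b4 ⋆ b3 ⋆ b6
putting the inputs in ascending order: b1 ⋆ b2 ⋆ b3 ⋆ b4 ⋆ b5 ⋆ b6


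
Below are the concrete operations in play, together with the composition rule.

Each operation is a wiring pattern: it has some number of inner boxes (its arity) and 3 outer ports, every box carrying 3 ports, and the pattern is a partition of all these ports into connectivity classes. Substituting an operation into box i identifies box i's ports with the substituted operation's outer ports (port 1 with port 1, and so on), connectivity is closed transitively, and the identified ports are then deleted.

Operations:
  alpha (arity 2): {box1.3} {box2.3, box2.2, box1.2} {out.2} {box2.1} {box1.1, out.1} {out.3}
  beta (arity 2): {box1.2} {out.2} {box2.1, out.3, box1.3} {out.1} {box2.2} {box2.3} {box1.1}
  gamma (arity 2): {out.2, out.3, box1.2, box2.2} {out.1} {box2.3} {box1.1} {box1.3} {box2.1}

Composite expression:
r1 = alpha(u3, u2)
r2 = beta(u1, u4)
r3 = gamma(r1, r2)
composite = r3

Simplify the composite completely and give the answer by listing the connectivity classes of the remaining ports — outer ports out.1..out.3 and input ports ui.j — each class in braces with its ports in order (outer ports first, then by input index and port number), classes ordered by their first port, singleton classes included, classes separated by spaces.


{out.1} {out.2, out.3} {u1.1} {u1.2} {u1.3, u4.1} {u2.1} {u2.2, u2.3, u3.2} {u3.1} {u3.3} {u4.2} {u4.3}

Connectivity passes through glued gamma-boundaries; trace each wire chain.
after alpha, the pattern on (u3, u2) reads {out.1, u3.1} {out.2} {out.3} {u2.1} {u2.2, u2.3, u3.2} {u3.3} (out.j = its outer ports)
after beta, the pattern on (u1, u4) reads {out.1} {out.2} {out.3, u1.3, u4.1} {u1.1} {u1.2} {u4.2} {u4.3} (out.j = its outer ports)
after gamma, the pattern on (u3, u2, u1, u4) reads {out.1} {out.2, out.3} {u1.1} {u1.2} {u1.3, u4.1} {u2.1} {u2.2, u2.3, u3.2} {u3.1} {u3.3} {u4.2} {u4.3} (out.j = its outer ports)


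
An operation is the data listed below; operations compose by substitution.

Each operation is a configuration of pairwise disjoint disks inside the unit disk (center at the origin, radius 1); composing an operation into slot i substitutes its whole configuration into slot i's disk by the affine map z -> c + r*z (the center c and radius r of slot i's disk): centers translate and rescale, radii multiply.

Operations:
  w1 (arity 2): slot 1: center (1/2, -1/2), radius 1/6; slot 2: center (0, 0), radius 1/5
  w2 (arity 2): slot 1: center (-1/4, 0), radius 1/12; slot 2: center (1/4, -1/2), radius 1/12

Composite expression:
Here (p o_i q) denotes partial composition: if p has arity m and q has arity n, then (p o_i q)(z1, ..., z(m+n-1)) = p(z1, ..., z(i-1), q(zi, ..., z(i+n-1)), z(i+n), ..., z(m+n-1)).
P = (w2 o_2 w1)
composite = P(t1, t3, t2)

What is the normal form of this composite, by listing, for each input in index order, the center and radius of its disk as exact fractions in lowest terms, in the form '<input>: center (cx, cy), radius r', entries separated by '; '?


Below w2, radii multiply path by path; the t-disk centers shift.
input t1: composing its 1 substitution step yields center (-1/4, 0), radius 1/12
input t3: composing its 2 substitution steps yields center (7/24, -13/24), radius 1/72
input t2: composing its 2 substitution steps yields center (1/4, -1/2), radius 1/60

t1: center (-1/4, 0), radius 1/12; t2: center (1/4, -1/2), radius 1/60; t3: center (7/24, -13/24), radius 1/72


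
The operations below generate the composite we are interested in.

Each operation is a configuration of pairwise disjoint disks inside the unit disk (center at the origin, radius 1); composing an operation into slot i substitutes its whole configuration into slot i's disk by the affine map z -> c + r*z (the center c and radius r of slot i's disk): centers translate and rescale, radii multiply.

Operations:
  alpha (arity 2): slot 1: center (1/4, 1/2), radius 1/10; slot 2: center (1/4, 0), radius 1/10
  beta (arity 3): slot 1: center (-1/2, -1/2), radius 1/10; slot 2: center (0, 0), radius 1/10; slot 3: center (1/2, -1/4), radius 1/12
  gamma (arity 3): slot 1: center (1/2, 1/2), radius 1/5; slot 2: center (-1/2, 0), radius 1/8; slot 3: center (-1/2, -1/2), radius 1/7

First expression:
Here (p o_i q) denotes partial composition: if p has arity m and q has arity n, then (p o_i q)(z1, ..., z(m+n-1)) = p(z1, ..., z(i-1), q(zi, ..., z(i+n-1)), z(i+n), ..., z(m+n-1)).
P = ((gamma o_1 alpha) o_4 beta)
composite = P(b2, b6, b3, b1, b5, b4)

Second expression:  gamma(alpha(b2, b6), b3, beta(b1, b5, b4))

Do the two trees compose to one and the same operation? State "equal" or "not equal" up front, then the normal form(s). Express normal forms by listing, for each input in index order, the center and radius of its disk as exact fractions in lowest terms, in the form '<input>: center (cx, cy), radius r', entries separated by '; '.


equal: each reduces to b1: center (-4/7, -4/7), radius 1/70; b2: center (11/20, 3/5), radius 1/50; b3: center (-1/2, 0), radius 1/8; b4: center (-3/7, -15/28), radius 1/84; b5: center (-1/2, -1/2), radius 1/70; b6: center (11/20, 1/2), radius 1/50

Reducing the first expression gives b1: center (-4/7, -4/7), radius 1/70; b2: center (11/20, 3/5), radius 1/50; b3: center (-1/2, 0), radius 1/8; b4: center (-3/7, -15/28), radius 1/84; b5: center (-1/2, -1/2), radius 1/70; b6: center (11/20, 1/2), radius 1/50
Reducing the second expression gives b1: center (-4/7, -4/7), radius 1/70; b2: center (11/20, 3/5), radius 1/50; b3: center (-1/2, 0), radius 1/8; b4: center (-3/7, -15/28), radius 1/84; b5: center (-1/2, -1/2), radius 1/70; b6: center (11/20, 1/2), radius 1/50
One common form — equal.


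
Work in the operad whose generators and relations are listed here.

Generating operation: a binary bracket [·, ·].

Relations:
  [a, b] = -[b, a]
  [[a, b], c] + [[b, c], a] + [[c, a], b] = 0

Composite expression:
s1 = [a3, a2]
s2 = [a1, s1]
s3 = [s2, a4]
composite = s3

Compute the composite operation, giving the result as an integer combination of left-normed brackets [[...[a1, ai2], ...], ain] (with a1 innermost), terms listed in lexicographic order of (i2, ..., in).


-[[[a1, a2], a3], a4] + [[[a1, a3], a2], a4]

Left-normed coefficients sit on the a1-initial expansion words.
Composite bracket: [[a1, [a3, a2]], a4]
Full expansion: 8 signed words from ab - ba (2^3 = 8).
Keep just the words that open with a1:
  sign of a1a2a3a4 is -1, so it contributes -[[[a1, a2], a3], a4]
  sign of a1a3a2a4 is +1, so it contributes +[[[a1, a3], a2], a4]


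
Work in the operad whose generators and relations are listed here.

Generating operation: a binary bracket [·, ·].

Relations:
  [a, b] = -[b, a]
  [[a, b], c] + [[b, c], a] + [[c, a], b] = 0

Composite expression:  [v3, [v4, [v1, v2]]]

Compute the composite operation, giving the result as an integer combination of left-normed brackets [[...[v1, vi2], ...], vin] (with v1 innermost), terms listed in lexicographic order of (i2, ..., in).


In the tensor algebra, words opening v1 carry the v1-anchored form.
Composite bracket: [v3, [v4, [v1, v2]]]
Under [a, b] = ab - ba we get 8 signed associative words (2^3 = 8).
The v1-initial words carry the normal form:
  sign of v1v2v4v3 is +1, so it contributes +[[[v1, v2], v4], v3]

[[[v1, v2], v4], v3]


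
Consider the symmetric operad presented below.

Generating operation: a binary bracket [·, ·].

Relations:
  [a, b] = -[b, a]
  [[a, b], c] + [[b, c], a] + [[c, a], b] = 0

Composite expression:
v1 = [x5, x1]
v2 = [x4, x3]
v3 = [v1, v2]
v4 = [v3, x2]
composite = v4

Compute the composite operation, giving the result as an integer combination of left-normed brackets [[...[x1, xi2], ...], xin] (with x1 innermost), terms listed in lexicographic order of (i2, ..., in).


[[[[x1, x5], x3], x4], x2] - [[[[x1, x5], x4], x3], x2]

Antisymmetry and Jacobi reduce to x1-anchored left-normed brackets.
Composite bracket: [[[x5, x1], [x4, x3]], x2]
Each bracket splits as ab - ba, giving 16 signed words (2^4 = 16).
The x1-initial words carry the normal form:
  x1x5x3x4x2 (sign +1) contributes +[[[[x1, x5], x3], x4], x2]
  x1x5x4x3x2 (sign -1) contributes -[[[[x1, x5], x4], x3], x2]


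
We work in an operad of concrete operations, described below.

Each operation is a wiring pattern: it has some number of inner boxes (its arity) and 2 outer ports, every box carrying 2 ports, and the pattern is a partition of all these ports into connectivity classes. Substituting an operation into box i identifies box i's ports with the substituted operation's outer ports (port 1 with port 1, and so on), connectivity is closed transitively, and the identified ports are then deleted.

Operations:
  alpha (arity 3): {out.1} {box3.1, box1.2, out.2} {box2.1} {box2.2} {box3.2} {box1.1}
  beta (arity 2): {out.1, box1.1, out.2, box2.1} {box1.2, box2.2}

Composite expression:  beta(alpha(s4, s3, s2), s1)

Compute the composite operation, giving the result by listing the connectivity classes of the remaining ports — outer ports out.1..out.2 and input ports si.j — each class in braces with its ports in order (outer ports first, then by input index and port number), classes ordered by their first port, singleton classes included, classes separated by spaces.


{out.1, out.2, s1.1} {s1.2, s2.1, s4.2} {s2.2} {s3.1} {s3.2} {s4.1}

Substituting into beta glues patterns; closure does the rest.
alpha over (s4, s3, s2) gives {out.1} {out.2, s2.1, s4.2} {s2.2} {s3.1} {s3.2} {s4.1}, out.j being that stage's outer ports
beta over (s4, s3, s2, s1) gives {out.1, out.2, s1.1} {s1.2, s2.1, s4.2} {s2.2} {s3.1} {s3.2} {s4.1}, out.j being that stage's outer ports


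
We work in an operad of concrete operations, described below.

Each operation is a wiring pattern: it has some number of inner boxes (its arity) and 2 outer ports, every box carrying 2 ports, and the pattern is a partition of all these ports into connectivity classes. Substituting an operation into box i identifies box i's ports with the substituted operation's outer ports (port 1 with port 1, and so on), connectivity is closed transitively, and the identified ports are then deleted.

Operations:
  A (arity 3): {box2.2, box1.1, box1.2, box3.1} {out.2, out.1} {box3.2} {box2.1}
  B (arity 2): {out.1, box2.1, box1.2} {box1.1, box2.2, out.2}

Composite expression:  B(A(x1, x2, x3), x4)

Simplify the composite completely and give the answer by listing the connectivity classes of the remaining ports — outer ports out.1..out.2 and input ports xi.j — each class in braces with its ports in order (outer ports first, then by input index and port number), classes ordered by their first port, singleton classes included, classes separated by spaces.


{out.1, out.2, x4.1, x4.2} {x1.1, x1.2, x2.2, x3.1} {x2.1} {x3.2}
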